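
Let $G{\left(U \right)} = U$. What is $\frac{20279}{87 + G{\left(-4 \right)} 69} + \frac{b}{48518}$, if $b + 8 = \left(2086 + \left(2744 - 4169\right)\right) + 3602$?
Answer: $- \frac{140441761}{1309986} \approx -107.21$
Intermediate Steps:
$b = 4255$ ($b = -8 + \left(\left(2086 + \left(2744 - 4169\right)\right) + 3602\right) = -8 + \left(\left(2086 - 1425\right) + 3602\right) = -8 + \left(661 + 3602\right) = -8 + 4263 = 4255$)
$\frac{20279}{87 + G{\left(-4 \right)} 69} + \frac{b}{48518} = \frac{20279}{87 - 276} + \frac{4255}{48518} = \frac{20279}{87 - 276} + 4255 \cdot \frac{1}{48518} = \frac{20279}{-189} + \frac{4255}{48518} = 20279 \left(- \frac{1}{189}\right) + \frac{4255}{48518} = - \frac{2897}{27} + \frac{4255}{48518} = - \frac{140441761}{1309986}$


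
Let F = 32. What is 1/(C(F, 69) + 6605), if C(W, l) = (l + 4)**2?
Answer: 1/11934 ≈ 8.3794e-5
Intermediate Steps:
C(W, l) = (4 + l)**2
1/(C(F, 69) + 6605) = 1/((4 + 69)**2 + 6605) = 1/(73**2 + 6605) = 1/(5329 + 6605) = 1/11934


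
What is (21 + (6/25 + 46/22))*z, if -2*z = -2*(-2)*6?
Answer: -76992/275 ≈ -279.97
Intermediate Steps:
z = -12 (z = -(-2*(-2))*6/2 = -2*6 = -½*24 = -12)
(21 + (6/25 + 46/22))*z = (21 + (6/25 + 46/22))*(-12) = (21 + (6*(1/25) + 46*(1/22)))*(-12) = (21 + (6/25 + 23/11))*(-12) = (21 + 641/275)*(-12) = (6416/275)*(-12) = -76992/275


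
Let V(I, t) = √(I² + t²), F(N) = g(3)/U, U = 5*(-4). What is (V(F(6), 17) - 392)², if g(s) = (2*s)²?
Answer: (1960 - √7306)²/25 ≈ 1.4055e+5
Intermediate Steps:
g(s) = 4*s²
U = -20
F(N) = -9/5 (F(N) = (4*3²)/(-20) = (4*9)*(-1/20) = 36*(-1/20) = -9/5)
(V(F(6), 17) - 392)² = (√((-9/5)² + 17²) - 392)² = (√(81/25 + 289) - 392)² = (√(7306/25) - 392)² = (√7306/5 - 392)² = (-392 + √7306/5)²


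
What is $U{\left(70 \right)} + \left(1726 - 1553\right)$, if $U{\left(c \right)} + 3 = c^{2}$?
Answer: $5070$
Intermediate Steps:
$U{\left(c \right)} = -3 + c^{2}$
$U{\left(70 \right)} + \left(1726 - 1553\right) = \left(-3 + 70^{2}\right) + \left(1726 - 1553\right) = \left(-3 + 4900\right) + \left(1726 - 1553\right) = 4897 + 173 = 5070$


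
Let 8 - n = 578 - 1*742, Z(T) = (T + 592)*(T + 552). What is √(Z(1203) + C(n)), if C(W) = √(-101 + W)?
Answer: √(3150225 + √71) ≈ 1774.9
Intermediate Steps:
Z(T) = (552 + T)*(592 + T) (Z(T) = (592 + T)*(552 + T) = (552 + T)*(592 + T))
n = 172 (n = 8 - (578 - 1*742) = 8 - (578 - 742) = 8 - 1*(-164) = 8 + 164 = 172)
√(Z(1203) + C(n)) = √((326784 + 1203² + 1144*1203) + √(-101 + 172)) = √((326784 + 1447209 + 1376232) + √71) = √(3150225 + √71)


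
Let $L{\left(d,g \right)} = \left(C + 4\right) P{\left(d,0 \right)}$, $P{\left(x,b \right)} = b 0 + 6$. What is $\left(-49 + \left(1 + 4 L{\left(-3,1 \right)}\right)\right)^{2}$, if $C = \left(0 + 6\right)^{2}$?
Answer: $831744$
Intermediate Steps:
$C = 36$ ($C = 6^{2} = 36$)
$P{\left(x,b \right)} = 6$ ($P{\left(x,b \right)} = 0 + 6 = 6$)
$L{\left(d,g \right)} = 240$ ($L{\left(d,g \right)} = \left(36 + 4\right) 6 = 40 \cdot 6 = 240$)
$\left(-49 + \left(1 + 4 L{\left(-3,1 \right)}\right)\right)^{2} = \left(-49 + \left(1 + 4 \cdot 240\right)\right)^{2} = \left(-49 + \left(1 + 960\right)\right)^{2} = \left(-49 + 961\right)^{2} = 912^{2} = 831744$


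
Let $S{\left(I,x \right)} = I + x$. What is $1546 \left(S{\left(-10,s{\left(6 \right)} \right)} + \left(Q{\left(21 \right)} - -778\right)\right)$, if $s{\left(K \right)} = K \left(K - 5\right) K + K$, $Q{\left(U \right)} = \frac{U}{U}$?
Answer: $1253806$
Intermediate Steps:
$Q{\left(U \right)} = 1$
$s{\left(K \right)} = K + K^{2} \left(-5 + K\right)$ ($s{\left(K \right)} = K \left(-5 + K\right) K + K = K^{2} \left(-5 + K\right) + K = K + K^{2} \left(-5 + K\right)$)
$1546 \left(S{\left(-10,s{\left(6 \right)} \right)} + \left(Q{\left(21 \right)} - -778\right)\right) = 1546 \left(\left(-10 + 6 \left(1 + 6^{2} - 30\right)\right) + \left(1 - -778\right)\right) = 1546 \left(\left(-10 + 6 \left(1 + 36 - 30\right)\right) + \left(1 + 778\right)\right) = 1546 \left(\left(-10 + 6 \cdot 7\right) + 779\right) = 1546 \left(\left(-10 + 42\right) + 779\right) = 1546 \left(32 + 779\right) = 1546 \cdot 811 = 1253806$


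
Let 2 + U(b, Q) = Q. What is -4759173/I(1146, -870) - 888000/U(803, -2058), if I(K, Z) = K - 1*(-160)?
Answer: -432208419/134518 ≈ -3213.0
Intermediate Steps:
U(b, Q) = -2 + Q
I(K, Z) = 160 + K (I(K, Z) = K + 160 = 160 + K)
-4759173/I(1146, -870) - 888000/U(803, -2058) = -4759173/(160 + 1146) - 888000/(-2 - 2058) = -4759173/1306 - 888000/(-2060) = -4759173*1/1306 - 888000*(-1/2060) = -4759173/1306 + 44400/103 = -432208419/134518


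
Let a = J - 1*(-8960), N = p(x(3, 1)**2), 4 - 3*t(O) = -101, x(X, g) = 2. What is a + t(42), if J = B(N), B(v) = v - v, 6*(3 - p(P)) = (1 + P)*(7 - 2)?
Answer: 8995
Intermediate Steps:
t(O) = 35 (t(O) = 4/3 - 1/3*(-101) = 4/3 + 101/3 = 35)
p(P) = 13/6 - 5*P/6 (p(P) = 3 - (1 + P)*(7 - 2)/6 = 3 - (1 + P)*5/6 = 3 - (5 + 5*P)/6 = 3 + (-5/6 - 5*P/6) = 13/6 - 5*P/6)
N = -7/6 (N = 13/6 - 5/6*2**2 = 13/6 - 5/6*4 = 13/6 - 10/3 = -7/6 ≈ -1.1667)
B(v) = 0
J = 0
a = 8960 (a = 0 - 1*(-8960) = 0 + 8960 = 8960)
a + t(42) = 8960 + 35 = 8995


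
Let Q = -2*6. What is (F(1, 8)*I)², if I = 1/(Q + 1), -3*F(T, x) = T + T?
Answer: 4/1089 ≈ 0.0036731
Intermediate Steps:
Q = -12
F(T, x) = -2*T/3 (F(T, x) = -(T + T)/3 = -2*T/3)
I = -1/11 (I = 1/(-12 + 1) = 1/(-11) = -1/11 ≈ -0.090909)
(F(1, 8)*I)² = (-⅔*1*(-1/11))² = (-⅔*(-1/11))² = (2/33)² = 4/1089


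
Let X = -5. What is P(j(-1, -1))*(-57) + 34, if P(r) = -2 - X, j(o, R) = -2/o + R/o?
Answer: -137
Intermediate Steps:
P(r) = 3 (P(r) = -2 - 1*(-5) = -2 + 5 = 3)
P(j(-1, -1))*(-57) + 34 = 3*(-57) + 34 = -171 + 34 = -137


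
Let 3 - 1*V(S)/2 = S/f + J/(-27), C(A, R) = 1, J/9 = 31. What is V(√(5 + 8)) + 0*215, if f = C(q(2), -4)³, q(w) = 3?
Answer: 80/3 - 2*√13 ≈ 19.456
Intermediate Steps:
J = 279 (J = 9*31 = 279)
f = 1 (f = 1³ = 1)
V(S) = 80/3 - 2*S (V(S) = 6 - 2*(S/1 + 279/(-27)) = 6 - 2*(S*1 + 279*(-1/27)) = 6 - 2*(S - 31/3) = 6 - 2*(-31/3 + S) = 6 + (62/3 - 2*S) = 80/3 - 2*S)
V(√(5 + 8)) + 0*215 = (80/3 - 2*√(5 + 8)) + 0*215 = (80/3 - 2*√13) + 0 = 80/3 - 2*√13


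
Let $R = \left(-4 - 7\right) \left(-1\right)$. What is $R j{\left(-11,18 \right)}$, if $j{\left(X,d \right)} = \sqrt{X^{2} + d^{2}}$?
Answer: $11 \sqrt{445} \approx 232.05$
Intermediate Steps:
$R = 11$ ($R = \left(-11\right) \left(-1\right) = 11$)
$R j{\left(-11,18 \right)} = 11 \sqrt{\left(-11\right)^{2} + 18^{2}} = 11 \sqrt{121 + 324} = 11 \sqrt{445}$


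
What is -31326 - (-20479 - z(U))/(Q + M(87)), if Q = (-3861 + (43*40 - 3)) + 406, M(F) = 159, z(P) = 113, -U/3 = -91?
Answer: -49484346/1579 ≈ -31339.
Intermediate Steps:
U = 273 (U = -3*(-91) = 273)
Q = -1738 (Q = (-3861 + (1720 - 3)) + 406 = (-3861 + 1717) + 406 = -2144 + 406 = -1738)
-31326 - (-20479 - z(U))/(Q + M(87)) = -31326 - (-20479 - 1*113)/(-1738 + 159) = -31326 - (-20479 - 113)/(-1579) = -31326 - (-20592)*(-1)/1579 = -31326 - 1*20592/1579 = -31326 - 20592/1579 = -49484346/1579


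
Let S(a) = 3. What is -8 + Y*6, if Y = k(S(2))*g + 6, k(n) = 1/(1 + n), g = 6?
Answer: 37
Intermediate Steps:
Y = 15/2 (Y = 6/(1 + 3) + 6 = 6/4 + 6 = (¼)*6 + 6 = 3/2 + 6 = 15/2 ≈ 7.5000)
-8 + Y*6 = -8 + (15/2)*6 = -8 + 45 = 37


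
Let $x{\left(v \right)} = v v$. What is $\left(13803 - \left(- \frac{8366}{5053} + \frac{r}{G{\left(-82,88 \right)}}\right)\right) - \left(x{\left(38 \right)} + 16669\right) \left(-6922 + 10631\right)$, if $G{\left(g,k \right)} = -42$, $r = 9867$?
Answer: $- \frac{4751533390547}{70742} \approx -6.7167 \cdot 10^{7}$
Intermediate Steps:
$x{\left(v \right)} = v^{2}$
$\left(13803 - \left(- \frac{8366}{5053} + \frac{r}{G{\left(-82,88 \right)}}\right)\right) - \left(x{\left(38 \right)} + 16669\right) \left(-6922 + 10631\right) = \left(13803 - \left(- \frac{8366}{5053} + \frac{9867}{-42}\right)\right) - \left(38^{2} + 16669\right) \left(-6922 + 10631\right) = \left(13803 - \left(\left(-8366\right) \frac{1}{5053} + 9867 \left(- \frac{1}{42}\right)\right)\right) - \left(1444 + 16669\right) 3709 = \left(13803 - \left(- \frac{8366}{5053} - \frac{3289}{14}\right)\right) - 18113 \cdot 3709 = \left(13803 - - \frac{16736441}{70742}\right) - 67181117 = \left(13803 + \frac{16736441}{70742}\right) - 67181117 = \frac{993188267}{70742} - 67181117 = - \frac{4751533390547}{70742}$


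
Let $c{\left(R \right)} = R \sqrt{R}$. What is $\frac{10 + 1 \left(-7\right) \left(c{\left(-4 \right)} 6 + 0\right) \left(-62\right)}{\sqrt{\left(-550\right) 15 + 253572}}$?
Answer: $\frac{\sqrt{27258} \left(5 - 10416 i\right)}{40887} \approx 0.02019 - 42.059 i$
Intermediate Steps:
$c{\left(R \right)} = R^{\frac{3}{2}}$
$\frac{10 + 1 \left(-7\right) \left(c{\left(-4 \right)} 6 + 0\right) \left(-62\right)}{\sqrt{\left(-550\right) 15 + 253572}} = \frac{10 + 1 \left(-7\right) \left(\left(-4\right)^{\frac{3}{2}} \cdot 6 + 0\right) \left(-62\right)}{\sqrt{\left(-550\right) 15 + 253572}} = \frac{10 + - 7 \left(- 8 i 6 + 0\right) \left(-62\right)}{\sqrt{-8250 + 253572}} = \frac{10 + - 7 \left(- 48 i + 0\right) \left(-62\right)}{\sqrt{245322}} = \frac{10 + - 7 \left(- 48 i\right) \left(-62\right)}{3 \sqrt{27258}} = \left(10 + 336 i \left(-62\right)\right) \frac{\sqrt{27258}}{81774} = \left(10 - 20832 i\right) \frac{\sqrt{27258}}{81774} = \frac{\sqrt{27258} \left(10 - 20832 i\right)}{81774}$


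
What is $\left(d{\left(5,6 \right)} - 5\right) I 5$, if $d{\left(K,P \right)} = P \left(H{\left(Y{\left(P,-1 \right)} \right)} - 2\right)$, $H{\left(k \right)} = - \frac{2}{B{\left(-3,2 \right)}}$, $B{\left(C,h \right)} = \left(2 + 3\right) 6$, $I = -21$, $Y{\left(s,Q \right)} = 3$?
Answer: $1827$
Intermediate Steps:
$B{\left(C,h \right)} = 30$ ($B{\left(C,h \right)} = 5 \cdot 6 = 30$)
$H{\left(k \right)} = - \frac{1}{15}$ ($H{\left(k \right)} = - \frac{2}{30} = \left(-2\right) \frac{1}{30} = - \frac{1}{15}$)
$d{\left(K,P \right)} = - \frac{31 P}{15}$ ($d{\left(K,P \right)} = P \left(- \frac{1}{15} - 2\right) = P \left(- \frac{31}{15}\right) = - \frac{31 P}{15}$)
$\left(d{\left(5,6 \right)} - 5\right) I 5 = \left(\left(- \frac{31}{15}\right) 6 - 5\right) \left(-21\right) 5 = \left(- \frac{62}{5} - 5\right) \left(-21\right) 5 = \left(- \frac{87}{5}\right) \left(-21\right) 5 = \frac{1827}{5} \cdot 5 = 1827$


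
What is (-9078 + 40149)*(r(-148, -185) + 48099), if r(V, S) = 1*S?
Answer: 1488735894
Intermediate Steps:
r(V, S) = S
(-9078 + 40149)*(r(-148, -185) + 48099) = (-9078 + 40149)*(-185 + 48099) = 31071*47914 = 1488735894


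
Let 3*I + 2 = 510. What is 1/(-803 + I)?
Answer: -3/1901 ≈ -0.0015781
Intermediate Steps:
I = 508/3 (I = -⅔ + (⅓)*510 = -⅔ + 170 = 508/3 ≈ 169.33)
1/(-803 + I) = 1/(-803 + 508/3) = 1/(-1901/3) = -3/1901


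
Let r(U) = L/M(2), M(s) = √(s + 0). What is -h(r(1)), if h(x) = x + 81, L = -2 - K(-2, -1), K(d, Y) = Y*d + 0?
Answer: -81 + 2*√2 ≈ -78.172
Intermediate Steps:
K(d, Y) = Y*d
M(s) = √s
L = -4 (L = -2 - (-1)*(-2) = -2 - 1*2 = -2 - 2 = -4)
r(U) = -2*√2 (r(U) = -4*√2/2 = -2*√2)
h(x) = 81 + x
-h(r(1)) = -(81 - 2*√2) = -81 + 2*√2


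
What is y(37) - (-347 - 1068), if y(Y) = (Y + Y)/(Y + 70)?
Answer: 151479/107 ≈ 1415.7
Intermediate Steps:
y(Y) = 2*Y/(70 + Y) (y(Y) = (2*Y)/(70 + Y) = 2*Y/(70 + Y))
y(37) - (-347 - 1068) = 2*37/(70 + 37) - (-347 - 1068) = 2*37/107 - 1*(-1415) = 2*37*(1/107) + 1415 = 74/107 + 1415 = 151479/107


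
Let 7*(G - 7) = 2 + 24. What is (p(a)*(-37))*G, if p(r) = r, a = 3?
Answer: -8325/7 ≈ -1189.3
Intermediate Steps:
G = 75/7 (G = 7 + (2 + 24)/7 = 7 + (⅐)*26 = 7 + 26/7 = 75/7 ≈ 10.714)
(p(a)*(-37))*G = (3*(-37))*(75/7) = -111*75/7 = -8325/7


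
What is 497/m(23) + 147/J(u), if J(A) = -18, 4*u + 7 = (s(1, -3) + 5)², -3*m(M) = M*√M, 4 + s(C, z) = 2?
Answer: -49/6 - 1491*√23/529 ≈ -21.684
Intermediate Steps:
s(C, z) = -2 (s(C, z) = -4 + 2 = -2)
m(M) = -M^(3/2)/3 (m(M) = -M*√M/3 = -M^(3/2)/3)
u = ½ (u = -7/4 + (-2 + 5)²/4 = -7/4 + (¼)*3² = -7/4 + (¼)*9 = -7/4 + 9/4 = ½ ≈ 0.50000)
497/m(23) + 147/J(u) = 497/((-23*√23/3)) + 147/(-18) = 497/((-23*√23/3)) + 147*(-1/18) = 497/((-23*√23/3)) - 49/6 = 497*(-3*√23/529) - 49/6 = -1491*√23/529 - 49/6 = -49/6 - 1491*√23/529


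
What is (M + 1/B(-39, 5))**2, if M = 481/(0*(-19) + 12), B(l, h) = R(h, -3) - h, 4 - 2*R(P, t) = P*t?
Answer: 2105401/1296 ≈ 1624.5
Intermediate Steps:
R(P, t) = 2 - P*t/2
B(l, h) = 2 + h/2 (B(l, h) = (2 - 1/2*h*(-3)) - h = (2 + 3*h/2) - h = 2 + h/2)
M = 481/12 (M = 481/(0 + 12) = 481/12 ≈ 40.083)
(M + 1/B(-39, 5))**2 = (481/12 + 1/(2 + (1/2)*5))**2 = (481/12 + 1/(2 + 5/2))**2 = (481/12 + 1/(9/2))**2 = (481/12 + 2/9)**2 = (1451/36)**2 = 2105401/1296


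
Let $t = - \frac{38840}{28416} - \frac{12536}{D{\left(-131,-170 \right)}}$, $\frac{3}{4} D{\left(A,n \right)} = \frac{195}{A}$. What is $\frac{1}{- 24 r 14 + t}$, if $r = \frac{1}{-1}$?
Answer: $\frac{230880}{1535547913} \approx 0.00015036$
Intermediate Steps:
$r = -1$
$D{\left(A,n \right)} = \frac{260}{A}$ ($D{\left(A,n \right)} = \frac{4 \frac{195}{A}}{3} = \frac{260}{A}$)
$t = \frac{1457972233}{230880}$ ($t = - \frac{38840}{28416} - \frac{12536}{260 \frac{1}{-131}} = \left(-38840\right) \frac{1}{28416} - \frac{12536}{260 \left(- \frac{1}{131}\right)} = - \frac{4855}{3552} - \frac{12536}{- \frac{260}{131}} = - \frac{4855}{3552} - - \frac{410554}{65} = - \frac{4855}{3552} + \frac{410554}{65} = \frac{1457972233}{230880} \approx 6314.9$)
$\frac{1}{- 24 r 14 + t} = \frac{1}{\left(-24\right) \left(-1\right) 14 + \frac{1457972233}{230880}} = \frac{1}{24 \cdot 14 + \frac{1457972233}{230880}} = \frac{1}{336 + \frac{1457972233}{230880}} = \frac{1}{\frac{1535547913}{230880}} = \frac{230880}{1535547913}$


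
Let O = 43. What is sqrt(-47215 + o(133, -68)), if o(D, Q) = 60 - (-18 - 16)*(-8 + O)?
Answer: I*sqrt(45965) ≈ 214.39*I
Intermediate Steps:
o(D, Q) = 1250 (o(D, Q) = 60 - (-18 - 16)*(-8 + 43) = 60 - (-34)*35 = 60 - 1*(-1190) = 60 + 1190 = 1250)
sqrt(-47215 + o(133, -68)) = sqrt(-47215 + 1250) = sqrt(-45965) = I*sqrt(45965)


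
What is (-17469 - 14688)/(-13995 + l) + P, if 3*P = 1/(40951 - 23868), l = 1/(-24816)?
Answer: 40897465031809/17798773651329 ≈ 2.2978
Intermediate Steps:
l = -1/24816 ≈ -4.0297e-5
P = 1/51249 (P = 1/(3*(40951 - 23868)) = (⅓)/17083 = (⅓)*(1/17083) = 1/51249 ≈ 1.9513e-5)
(-17469 - 14688)/(-13995 + l) + P = (-17469 - 14688)/(-13995 - 1/24816) + 1/51249 = -32157/(-347299921/24816) + 1/51249 = -32157*(-24816/347299921) + 1/51249 = 798008112/347299921 + 1/51249 = 40897465031809/17798773651329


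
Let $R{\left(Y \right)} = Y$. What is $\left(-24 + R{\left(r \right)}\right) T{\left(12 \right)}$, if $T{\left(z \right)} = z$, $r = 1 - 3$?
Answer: $-312$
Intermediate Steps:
$r = -2$ ($r = 1 - 3 = -2$)
$\left(-24 + R{\left(r \right)}\right) T{\left(12 \right)} = \left(-24 - 2\right) 12 = \left(-26\right) 12 = -312$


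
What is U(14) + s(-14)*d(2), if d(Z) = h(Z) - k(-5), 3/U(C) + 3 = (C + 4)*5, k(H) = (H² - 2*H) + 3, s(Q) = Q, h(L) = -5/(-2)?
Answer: 14414/29 ≈ 497.03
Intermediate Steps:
h(L) = 5/2 (h(L) = -5*(-½) = 5/2)
k(H) = 3 + H² - 2*H
U(C) = 3/(17 + 5*C) (U(C) = 3/(-3 + (C + 4)*5) = 3/(-3 + (4 + C)*5) = 3/(-3 + (20 + 5*C)) = 3/(17 + 5*C))
d(Z) = -71/2 (d(Z) = 5/2 - (3 + (-5)² - 2*(-5)) = 5/2 - (3 + 25 + 10) = 5/2 - 1*38 = 5/2 - 38 = -71/2)
U(14) + s(-14)*d(2) = 3/(17 + 5*14) - 14*(-71/2) = 3/(17 + 70) + 497 = 3/87 + 497 = 3*(1/87) + 497 = 1/29 + 497 = 14414/29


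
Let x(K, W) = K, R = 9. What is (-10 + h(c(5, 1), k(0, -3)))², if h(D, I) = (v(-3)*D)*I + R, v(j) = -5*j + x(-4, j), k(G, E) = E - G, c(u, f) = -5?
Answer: 26896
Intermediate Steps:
v(j) = -4 - 5*j (v(j) = -5*j - 4 = -4 - 5*j)
h(D, I) = 9 + 11*D*I (h(D, I) = ((-4 - 5*(-3))*D)*I + 9 = ((-4 + 15)*D)*I + 9 = (11*D)*I + 9 = 11*D*I + 9 = 9 + 11*D*I)
(-10 + h(c(5, 1), k(0, -3)))² = (-10 + (9 + 11*(-5)*(-3 - 1*0)))² = (-10 + (9 + 11*(-5)*(-3 + 0)))² = (-10 + (9 + 11*(-5)*(-3)))² = (-10 + (9 + 165))² = (-10 + 174)² = 164² = 26896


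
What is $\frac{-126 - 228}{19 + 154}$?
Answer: $- \frac{354}{173} \approx -2.0462$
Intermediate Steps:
$\frac{-126 - 228}{19 + 154} = - \frac{354}{173}$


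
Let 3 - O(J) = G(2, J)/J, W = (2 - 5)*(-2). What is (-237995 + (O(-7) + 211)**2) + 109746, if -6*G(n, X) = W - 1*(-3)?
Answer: -16178755/196 ≈ -82545.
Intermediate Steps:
W = 6 (W = -3*(-2) = 6)
G(n, X) = -3/2 (G(n, X) = -(6 - 1*(-3))/6 = -(6 + 3)/6 = -1/6*9 = -3/2)
O(J) = 3 + 3/(2*J) (O(J) = 3 - (-3)/(2*J) = 3 + 3/(2*J))
(-237995 + (O(-7) + 211)**2) + 109746 = (-237995 + ((3 + (3/2)/(-7)) + 211)**2) + 109746 = (-237995 + ((3 + (3/2)*(-1/7)) + 211)**2) + 109746 = (-237995 + ((3 - 3/14) + 211)**2) + 109746 = (-237995 + (39/14 + 211)**2) + 109746 = (-237995 + (2993/14)**2) + 109746 = (-237995 + 8958049/196) + 109746 = -37688971/196 + 109746 = -16178755/196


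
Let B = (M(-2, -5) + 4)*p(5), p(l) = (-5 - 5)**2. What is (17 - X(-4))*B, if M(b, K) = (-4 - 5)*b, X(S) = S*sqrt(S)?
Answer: 37400 + 17600*I ≈ 37400.0 + 17600.0*I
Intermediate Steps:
X(S) = S**(3/2)
M(b, K) = -9*b
p(l) = 100 (p(l) = (-10)**2 = 100)
B = 2200 (B = (-9*(-2) + 4)*100 = (18 + 4)*100 = 22*100 = 2200)
(17 - X(-4))*B = (17 - (-4)**(3/2))*2200 = (17 - (-8)*I)*2200 = (17 + 8*I)*2200 = 37400 + 17600*I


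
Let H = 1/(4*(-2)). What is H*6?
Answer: -¾ ≈ -0.75000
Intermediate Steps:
H = -⅛ (H = 1/(-8) = -⅛ ≈ -0.12500)
H*6 = -⅛*6 = -¾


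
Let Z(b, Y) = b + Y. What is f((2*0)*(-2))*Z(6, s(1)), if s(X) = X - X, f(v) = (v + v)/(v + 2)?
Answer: 0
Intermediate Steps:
f(v) = 2*v/(2 + v) (f(v) = (2*v)/(2 + v) = 2*v/(2 + v))
s(X) = 0
Z(b, Y) = Y + b
f((2*0)*(-2))*Z(6, s(1)) = (2*((2*0)*(-2))/(2 + (2*0)*(-2)))*(0 + 6) = (2*(0*(-2))/(2 + 0*(-2)))*6 = (2*0/(2 + 0))*6 = (2*0/2)*6 = (2*0*(½))*6 = 0*6 = 0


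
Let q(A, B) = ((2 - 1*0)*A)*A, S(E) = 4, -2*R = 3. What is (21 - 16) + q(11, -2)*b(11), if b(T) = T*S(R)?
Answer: 10653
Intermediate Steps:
R = -3/2 (R = -1/2*3 = -3/2 ≈ -1.5000)
q(A, B) = 2*A**2 (q(A, B) = ((2 + 0)*A)*A = (2*A)*A = 2*A**2)
b(T) = 4*T (b(T) = T*4 = 4*T)
(21 - 16) + q(11, -2)*b(11) = (21 - 16) + (2*11**2)*(4*11) = 5 + (2*121)*44 = 5 + 242*44 = 5 + 10648 = 10653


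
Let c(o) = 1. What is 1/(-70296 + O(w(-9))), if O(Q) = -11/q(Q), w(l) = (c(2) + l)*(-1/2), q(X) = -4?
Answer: -4/281173 ≈ -1.4226e-5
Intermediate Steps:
w(l) = -1/2 - l/2 (w(l) = (1 + l)*(-1/2) = -1/2 - l/2)
O(Q) = 11/4 (O(Q) = -11/(-4) = -11*(-1/4) = 11/4)
1/(-70296 + O(w(-9))) = 1/(-70296 + 11/4) = 1/(-281173/4) = -4/281173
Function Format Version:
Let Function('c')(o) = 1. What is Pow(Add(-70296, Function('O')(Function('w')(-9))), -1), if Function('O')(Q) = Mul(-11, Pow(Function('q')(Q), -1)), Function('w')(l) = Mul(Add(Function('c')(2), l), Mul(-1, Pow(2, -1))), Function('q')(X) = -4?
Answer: Rational(-4, 281173) ≈ -1.4226e-5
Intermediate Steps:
Function('w')(l) = Add(Rational(-1, 2), Mul(Rational(-1, 2), l)) (Function('w')(l) = Mul(Add(1, l), Mul(-1, Pow(2, -1))) = Mul(Add(1, l), Mul(-1, Rational(1, 2))) = Mul(Add(1, l), Rational(-1, 2)) = Add(Rational(-1, 2), Mul(Rational(-1, 2), l)))
Function('O')(Q) = Rational(11, 4) (Function('O')(Q) = Mul(-11, Pow(-4, -1)) = Mul(-11, Rational(-1, 4)) = Rational(11, 4))
Pow(Add(-70296, Function('O')(Function('w')(-9))), -1) = Pow(Add(-70296, Rational(11, 4)), -1) = Pow(Rational(-281173, 4), -1) = Rational(-4, 281173)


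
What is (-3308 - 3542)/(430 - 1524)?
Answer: 3425/547 ≈ 6.2614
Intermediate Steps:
(-3308 - 3542)/(430 - 1524) = -6850/(-1094) = -6850*(-1/1094) = 3425/547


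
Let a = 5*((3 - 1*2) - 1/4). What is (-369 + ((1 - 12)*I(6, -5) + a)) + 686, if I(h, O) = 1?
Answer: 1239/4 ≈ 309.75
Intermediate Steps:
a = 15/4 (a = 5*((3 - 2) - 1*1/4) = 5*(1 - 1/4) = 5*(3/4) = 15/4 ≈ 3.7500)
(-369 + ((1 - 12)*I(6, -5) + a)) + 686 = (-369 + ((1 - 12)*1 + 15/4)) + 686 = (-369 + (-11*1 + 15/4)) + 686 = (-369 + (-11 + 15/4)) + 686 = (-369 - 29/4) + 686 = -1505/4 + 686 = 1239/4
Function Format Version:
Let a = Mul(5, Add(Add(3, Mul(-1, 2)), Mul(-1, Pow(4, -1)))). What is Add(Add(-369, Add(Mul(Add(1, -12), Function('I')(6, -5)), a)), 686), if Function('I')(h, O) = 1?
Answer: Rational(1239, 4) ≈ 309.75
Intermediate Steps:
a = Rational(15, 4) (a = Mul(5, Add(Add(3, -2), Mul(-1, Rational(1, 4)))) = Mul(5, Add(1, Rational(-1, 4))) = Mul(5, Rational(3, 4)) = Rational(15, 4) ≈ 3.7500)
Add(Add(-369, Add(Mul(Add(1, -12), Function('I')(6, -5)), a)), 686) = Add(Add(-369, Add(Mul(Add(1, -12), 1), Rational(15, 4))), 686) = Add(Add(-369, Add(Mul(-11, 1), Rational(15, 4))), 686) = Add(Add(-369, Add(-11, Rational(15, 4))), 686) = Add(Add(-369, Rational(-29, 4)), 686) = Add(Rational(-1505, 4), 686) = Rational(1239, 4)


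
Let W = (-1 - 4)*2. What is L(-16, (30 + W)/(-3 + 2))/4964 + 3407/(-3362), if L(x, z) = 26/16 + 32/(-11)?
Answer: -744333265/734314592 ≈ -1.0136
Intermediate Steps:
W = -10 (W = -5*2 = -10)
L(x, z) = -113/88 (L(x, z) = 26*(1/16) + 32*(-1/11) = 13/8 - 32/11 = -113/88)
L(-16, (30 + W)/(-3 + 2))/4964 + 3407/(-3362) = -113/88/4964 + 3407/(-3362) = -113/88*1/4964 + 3407*(-1/3362) = -113/436832 - 3407/3362 = -744333265/734314592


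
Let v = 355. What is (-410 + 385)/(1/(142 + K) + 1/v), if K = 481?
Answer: -5529125/978 ≈ -5653.5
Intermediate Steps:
(-410 + 385)/(1/(142 + K) + 1/v) = (-410 + 385)/(1/(142 + 481) + 1/355) = -25/(1/623 + 1/355) = -25/978/221165 = -25*221165/978 = -5529125/978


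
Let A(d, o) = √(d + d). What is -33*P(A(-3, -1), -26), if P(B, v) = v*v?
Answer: -22308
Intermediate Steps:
A(d, o) = √2*√d (A(d, o) = √(2*d) = √2*√d)
P(B, v) = v²
-33*P(A(-3, -1), -26) = -33*(-26)² = -33*676 = -22308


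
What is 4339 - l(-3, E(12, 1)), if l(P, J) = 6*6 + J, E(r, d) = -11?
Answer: 4314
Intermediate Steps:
l(P, J) = 36 + J
4339 - l(-3, E(12, 1)) = 4339 - (36 - 11) = 4339 - 1*25 = 4339 - 25 = 4314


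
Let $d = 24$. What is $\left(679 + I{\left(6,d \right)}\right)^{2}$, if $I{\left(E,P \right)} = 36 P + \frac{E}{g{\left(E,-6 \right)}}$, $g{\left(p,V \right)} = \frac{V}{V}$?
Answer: $2399401$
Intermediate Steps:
$g{\left(p,V \right)} = 1$
$I{\left(E,P \right)} = E + 36 P$ ($I{\left(E,P \right)} = 36 P + \frac{E}{1} = 36 P + E 1 = 36 P + E = E + 36 P$)
$\left(679 + I{\left(6,d \right)}\right)^{2} = \left(679 + \left(6 + 36 \cdot 24\right)\right)^{2} = \left(679 + \left(6 + 864\right)\right)^{2} = \left(679 + 870\right)^{2} = 1549^{2} = 2399401$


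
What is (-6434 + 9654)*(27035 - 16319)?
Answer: 34505520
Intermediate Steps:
(-6434 + 9654)*(27035 - 16319) = 3220*10716 = 34505520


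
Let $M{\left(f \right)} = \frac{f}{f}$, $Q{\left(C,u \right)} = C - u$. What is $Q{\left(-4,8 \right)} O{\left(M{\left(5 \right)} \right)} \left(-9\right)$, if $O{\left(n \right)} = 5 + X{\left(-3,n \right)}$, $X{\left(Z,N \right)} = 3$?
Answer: $864$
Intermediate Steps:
$M{\left(f \right)} = 1$
$O{\left(n \right)} = 8$ ($O{\left(n \right)} = 5 + 3 = 8$)
$Q{\left(-4,8 \right)} O{\left(M{\left(5 \right)} \right)} \left(-9\right) = \left(-4 - 8\right) 8 \left(-9\right) = \left(-12\right) 8 \left(-9\right) = \left(-96\right) \left(-9\right) = 864$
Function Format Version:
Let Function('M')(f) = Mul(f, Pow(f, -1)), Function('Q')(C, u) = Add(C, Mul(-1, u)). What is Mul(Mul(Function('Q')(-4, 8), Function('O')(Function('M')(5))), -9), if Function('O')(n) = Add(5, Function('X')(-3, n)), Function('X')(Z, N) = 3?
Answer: 864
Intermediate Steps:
Function('M')(f) = 1
Function('O')(n) = 8 (Function('O')(n) = Add(5, 3) = 8)
Mul(Mul(Function('Q')(-4, 8), Function('O')(Function('M')(5))), -9) = Mul(Mul(Add(-4, Mul(-1, 8)), 8), -9) = Mul(Mul(Add(-4, -8), 8), -9) = Mul(Mul(-12, 8), -9) = Mul(-96, -9) = 864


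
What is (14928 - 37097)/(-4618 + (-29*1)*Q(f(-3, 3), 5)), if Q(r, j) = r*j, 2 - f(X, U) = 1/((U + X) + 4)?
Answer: 88676/19487 ≈ 4.5505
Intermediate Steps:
f(X, U) = 2 - 1/(4 + U + X) (f(X, U) = 2 - 1/((U + X) + 4) = 2 - 1/(4 + U + X))
Q(r, j) = j*r
(14928 - 37097)/(-4618 + (-29*1)*Q(f(-3, 3), 5)) = (14928 - 37097)/(-4618 + (-29*1)*(5*((7 + 2*3 + 2*(-3))/(4 + 3 - 3)))) = -22169/(-4618 - 145*(7 + 6 - 6)/4) = -22169/(-4618 - 145*(¼)*7) = -22169/(-4618 - 145*7/4) = -22169/(-4618 - 29*35/4) = -22169/(-4618 - 1015/4) = -22169/(-19487/4) = -22169*(-4/19487) = 88676/19487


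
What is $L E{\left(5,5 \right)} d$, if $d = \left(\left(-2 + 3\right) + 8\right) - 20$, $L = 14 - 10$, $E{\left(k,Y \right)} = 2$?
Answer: $-88$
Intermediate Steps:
$L = 4$ ($L = 14 - 10 = 4$)
$d = -11$ ($d = \left(1 + 8\right) - 20 = 9 - 20 = -11$)
$L E{\left(5,5 \right)} d = 4 \cdot 2 \left(-11\right) = 8 \left(-11\right) = -88$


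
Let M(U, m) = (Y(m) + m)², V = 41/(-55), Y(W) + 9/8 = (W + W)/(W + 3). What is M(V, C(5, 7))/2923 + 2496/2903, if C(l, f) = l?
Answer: 471811655/543070016 ≈ 0.86879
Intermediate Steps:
Y(W) = -9/8 + 2*W/(3 + W) (Y(W) = -9/8 + (W + W)/(W + 3) = -9/8 + (2*W)/(3 + W) = -9/8 + 2*W/(3 + W))
V = -41/55 (V = 41*(-1/55) = -41/55 ≈ -0.74545)
M(U, m) = (m + (-27 + 7*m)/(8*(3 + m)))² (M(U, m) = ((-27 + 7*m)/(8*(3 + m)) + m)² = (m + (-27 + 7*m)/(8*(3 + m)))²)
M(V, C(5, 7))/2923 + 2496/2903 = ((-27 + 8*5² + 31*5)²/(64*(3 + 5)²))/2923 + 2496/2903 = ((1/64)*(-27 + 8*25 + 155)²/8²)*(1/2923) + 2496*(1/2903) = ((1/64)*(1/64)*(-27 + 200 + 155)²)*(1/2923) + 2496/2903 = ((1/64)*(1/64)*328²)*(1/2923) + 2496/2903 = ((1/64)*(1/64)*107584)*(1/2923) + 2496/2903 = (1681/64)*(1/2923) + 2496/2903 = 1681/187072 + 2496/2903 = 471811655/543070016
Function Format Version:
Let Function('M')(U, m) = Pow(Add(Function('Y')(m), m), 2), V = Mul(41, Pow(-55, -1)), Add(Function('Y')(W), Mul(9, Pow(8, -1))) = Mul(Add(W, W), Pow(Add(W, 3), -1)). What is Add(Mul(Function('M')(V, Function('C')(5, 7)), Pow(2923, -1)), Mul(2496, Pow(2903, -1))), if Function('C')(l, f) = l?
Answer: Rational(471811655, 543070016) ≈ 0.86879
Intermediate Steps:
Function('Y')(W) = Add(Rational(-9, 8), Mul(2, W, Pow(Add(3, W), -1))) (Function('Y')(W) = Add(Rational(-9, 8), Mul(Add(W, W), Pow(Add(W, 3), -1))) = Add(Rational(-9, 8), Mul(Mul(2, W), Pow(Add(3, W), -1))) = Add(Rational(-9, 8), Mul(2, W, Pow(Add(3, W), -1))))
V = Rational(-41, 55) (V = Mul(41, Rational(-1, 55)) = Rational(-41, 55) ≈ -0.74545)
Function('M')(U, m) = Pow(Add(m, Mul(Rational(1, 8), Pow(Add(3, m), -1), Add(-27, Mul(7, m)))), 2) (Function('M')(U, m) = Pow(Add(Mul(Rational(1, 8), Pow(Add(3, m), -1), Add(-27, Mul(7, m))), m), 2) = Pow(Add(m, Mul(Rational(1, 8), Pow(Add(3, m), -1), Add(-27, Mul(7, m)))), 2))
Add(Mul(Function('M')(V, Function('C')(5, 7)), Pow(2923, -1)), Mul(2496, Pow(2903, -1))) = Add(Mul(Mul(Rational(1, 64), Pow(Add(3, 5), -2), Pow(Add(-27, Mul(8, Pow(5, 2)), Mul(31, 5)), 2)), Pow(2923, -1)), Mul(2496, Pow(2903, -1))) = Add(Mul(Mul(Rational(1, 64), Pow(8, -2), Pow(Add(-27, Mul(8, 25), 155), 2)), Rational(1, 2923)), Mul(2496, Rational(1, 2903))) = Add(Mul(Mul(Rational(1, 64), Rational(1, 64), Pow(Add(-27, 200, 155), 2)), Rational(1, 2923)), Rational(2496, 2903)) = Add(Mul(Mul(Rational(1, 64), Rational(1, 64), Pow(328, 2)), Rational(1, 2923)), Rational(2496, 2903)) = Add(Mul(Mul(Rational(1, 64), Rational(1, 64), 107584), Rational(1, 2923)), Rational(2496, 2903)) = Add(Mul(Rational(1681, 64), Rational(1, 2923)), Rational(2496, 2903)) = Add(Rational(1681, 187072), Rational(2496, 2903)) = Rational(471811655, 543070016)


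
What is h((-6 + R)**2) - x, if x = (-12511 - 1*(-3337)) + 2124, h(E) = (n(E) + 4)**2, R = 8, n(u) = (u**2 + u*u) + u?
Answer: 8650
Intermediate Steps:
n(u) = u + 2*u**2 (n(u) = (u**2 + u**2) + u = 2*u**2 + u = u + 2*u**2)
h(E) = (4 + E*(1 + 2*E))**2 (h(E) = (E*(1 + 2*E) + 4)**2 = (4 + E*(1 + 2*E))**2)
x = -7050 (x = (-12511 + 3337) + 2124 = -9174 + 2124 = -7050)
h((-6 + R)**2) - x = (4 + (-6 + 8)**2*(1 + 2*(-6 + 8)**2))**2 - 1*(-7050) = (4 + 2**2*(1 + 2*2**2))**2 + 7050 = (4 + 4*(1 + 2*4))**2 + 7050 = (4 + 4*(1 + 8))**2 + 7050 = (4 + 4*9)**2 + 7050 = (4 + 36)**2 + 7050 = 40**2 + 7050 = 1600 + 7050 = 8650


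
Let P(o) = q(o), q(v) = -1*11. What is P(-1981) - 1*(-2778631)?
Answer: 2778620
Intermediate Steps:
q(v) = -11
P(o) = -11
P(-1981) - 1*(-2778631) = -11 - 1*(-2778631) = -11 + 2778631 = 2778620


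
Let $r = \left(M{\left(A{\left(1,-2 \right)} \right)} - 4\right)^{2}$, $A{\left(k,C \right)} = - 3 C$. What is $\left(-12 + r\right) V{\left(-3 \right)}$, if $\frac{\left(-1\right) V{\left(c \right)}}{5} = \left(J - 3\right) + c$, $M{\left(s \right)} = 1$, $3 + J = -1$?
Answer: $-150$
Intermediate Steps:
$J = -4$ ($J = -3 - 1 = -4$)
$V{\left(c \right)} = 35 - 5 c$ ($V{\left(c \right)} = - 5 \left(\left(-4 - 3\right) + c\right) = - 5 \left(-7 + c\right) = 35 - 5 c$)
$r = 9$ ($r = \left(1 - 4\right)^{2} = \left(-3\right)^{2} = 9$)
$\left(-12 + r\right) V{\left(-3 \right)} = \left(-12 + 9\right) \left(35 - -15\right) = - 3 \left(35 + 15\right) = \left(-3\right) 50 = -150$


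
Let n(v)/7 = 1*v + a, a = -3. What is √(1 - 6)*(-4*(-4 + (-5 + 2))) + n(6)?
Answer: 21 + 28*I*√5 ≈ 21.0 + 62.61*I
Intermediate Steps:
n(v) = -21 + 7*v (n(v) = 7*(1*v - 3) = 7*(v - 3) = 7*(-3 + v) = -21 + 7*v)
√(1 - 6)*(-4*(-4 + (-5 + 2))) + n(6) = √(1 - 6)*(-4*(-4 + (-5 + 2))) + (-21 + 7*6) = √(-5)*(-4*(-4 - 3)) + (-21 + 42) = (I*√5)*(-4*(-7)) + 21 = (I*√5)*28 + 21 = 28*I*√5 + 21 = 21 + 28*I*√5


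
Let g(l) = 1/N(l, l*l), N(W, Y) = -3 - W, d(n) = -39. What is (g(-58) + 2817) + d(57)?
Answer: 152791/55 ≈ 2778.0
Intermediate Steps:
g(l) = 1/(-3 - l)
(g(-58) + 2817) + d(57) = (-1/(3 - 58) + 2817) - 39 = (-1/(-55) + 2817) - 39 = (-1*(-1/55) + 2817) - 39 = (1/55 + 2817) - 39 = 154936/55 - 39 = 152791/55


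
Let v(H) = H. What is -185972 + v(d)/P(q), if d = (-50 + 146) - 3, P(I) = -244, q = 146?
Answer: -45377261/244 ≈ -1.8597e+5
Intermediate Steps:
d = 93 (d = 96 - 3 = 93)
-185972 + v(d)/P(q) = -185972 + 93/(-244) = -185972 + 93*(-1/244) = -185972 - 93/244 = -45377261/244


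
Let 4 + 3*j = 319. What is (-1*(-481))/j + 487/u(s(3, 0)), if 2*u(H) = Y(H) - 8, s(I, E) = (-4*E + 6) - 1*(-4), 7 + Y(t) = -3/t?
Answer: -316369/5355 ≈ -59.079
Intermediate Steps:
j = 105 (j = -4/3 + (1/3)*319 = -4/3 + 319/3 = 105)
Y(t) = -7 - 3/t
s(I, E) = 10 - 4*E (s(I, E) = (6 - 4*E) + 4 = 10 - 4*E)
u(H) = -15/2 - 3/(2*H) (u(H) = ((-7 - 3/H) - 8)/2 = (-15 - 3/H)/2 = -15/2 - 3/(2*H))
(-1*(-481))/j + 487/u(s(3, 0)) = -1*(-481)/105 + 487/((3*(-1 - 5*(10 - 4*0))/(2*(10 - 4*0)))) = 481*(1/105) + 487/((3*(-1 - 5*(10 + 0))/(2*(10 + 0)))) = 481/105 + 487/(((3/2)*(-1 - 5*10)/10)) = 481/105 + 487/(((3/2)*(1/10)*(-1 - 50))) = 481/105 + 487/(((3/2)*(1/10)*(-51))) = 481/105 + 487/(-153/20) = 481/105 + 487*(-20/153) = 481/105 - 9740/153 = -316369/5355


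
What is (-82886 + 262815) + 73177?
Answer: 253106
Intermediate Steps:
(-82886 + 262815) + 73177 = 179929 + 73177 = 253106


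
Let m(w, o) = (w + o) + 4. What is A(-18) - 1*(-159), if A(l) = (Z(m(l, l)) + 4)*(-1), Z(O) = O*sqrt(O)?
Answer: 155 + 128*I*sqrt(2) ≈ 155.0 + 181.02*I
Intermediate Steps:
m(w, o) = 4 + o + w (m(w, o) = (o + w) + 4 = 4 + o + w)
Z(O) = O**(3/2)
A(l) = -4 - (4 + 2*l)**(3/2) (A(l) = ((4 + l + l)**(3/2) + 4)*(-1) = ((4 + 2*l)**(3/2) + 4)*(-1) = (4 + (4 + 2*l)**(3/2))*(-1) = -4 - (4 + 2*l)**(3/2))
A(-18) - 1*(-159) = (-4 - 2*sqrt(2)*(2 - 18)**(3/2)) - 1*(-159) = (-4 - 2*sqrt(2)*(-16)**(3/2)) + 159 = (-4 - 2*sqrt(2)*(-64*I)) + 159 = (-4 + 128*I*sqrt(2)) + 159 = 155 + 128*I*sqrt(2)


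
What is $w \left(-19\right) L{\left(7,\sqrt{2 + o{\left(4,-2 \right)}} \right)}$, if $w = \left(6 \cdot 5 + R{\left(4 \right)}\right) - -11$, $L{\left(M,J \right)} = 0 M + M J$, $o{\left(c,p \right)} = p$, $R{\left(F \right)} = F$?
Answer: $0$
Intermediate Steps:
$L{\left(M,J \right)} = J M$ ($L{\left(M,J \right)} = 0 + J M = J M$)
$w = 45$ ($w = \left(6 \cdot 5 + 4\right) - -11 = \left(30 + 4\right) + 11 = 34 + 11 = 45$)
$w \left(-19\right) L{\left(7,\sqrt{2 + o{\left(4,-2 \right)}} \right)} = 45 \left(-19\right) \sqrt{2 - 2} \cdot 7 = - 855 \sqrt{0} \cdot 7 = - 855 \cdot 0 \cdot 7 = \left(-855\right) 0 = 0$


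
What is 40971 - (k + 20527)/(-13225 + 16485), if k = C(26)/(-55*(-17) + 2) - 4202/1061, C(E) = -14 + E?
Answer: 132764633881023/3240951820 ≈ 40965.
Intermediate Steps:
k = -3924542/994157 (k = (-14 + 26)/(-55*(-17) + 2) - 4202/1061 = 12/(935 + 2) - 4202*1/1061 = 12/937 - 4202/1061 = -3924542/994157 ≈ -3.9476)
40971 - (k + 20527)/(-13225 + 16485) = 40971 - (-3924542/994157 + 20527)/(-13225 + 16485) = 40971 - 20403136197/(994157*3260) = 40971 - 1*20403136197/3240951820 = 40971 - 20403136197/3240951820 = 132764633881023/3240951820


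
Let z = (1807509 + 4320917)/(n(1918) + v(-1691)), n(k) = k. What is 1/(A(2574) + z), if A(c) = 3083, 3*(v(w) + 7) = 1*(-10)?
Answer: 5723/36029287 ≈ 0.00015884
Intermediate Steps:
v(w) = -31/3 (v(w) = -7 + (1*(-10))/3 = -7 + (1/3)*(-10) = -7 - 10/3 = -31/3)
z = 18385278/5723 (z = (1807509 + 4320917)/(1918 - 31/3) = 6128426/(5723/3) = 6128426*(3/5723) = 18385278/5723 ≈ 3212.5)
1/(A(2574) + z) = 1/(3083 + 18385278/5723) = 1/(36029287/5723) = 5723/36029287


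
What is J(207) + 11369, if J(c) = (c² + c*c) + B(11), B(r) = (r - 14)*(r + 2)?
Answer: 97028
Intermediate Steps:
B(r) = (-14 + r)*(2 + r)
J(c) = -39 + 2*c² (J(c) = (c² + c*c) + (-28 + 11² - 12*11) = (c² + c²) + (-28 + 121 - 132) = 2*c² - 39 = -39 + 2*c²)
J(207) + 11369 = (-39 + 2*207²) + 11369 = (-39 + 2*42849) + 11369 = (-39 + 85698) + 11369 = 85659 + 11369 = 97028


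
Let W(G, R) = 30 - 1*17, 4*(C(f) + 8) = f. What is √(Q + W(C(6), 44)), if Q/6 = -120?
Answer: I*√707 ≈ 26.589*I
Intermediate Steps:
C(f) = -8 + f/4
W(G, R) = 13 (W(G, R) = 30 - 17 = 13)
Q = -720 (Q = 6*(-120) = -720)
√(Q + W(C(6), 44)) = √(-720 + 13) = √(-707) = I*√707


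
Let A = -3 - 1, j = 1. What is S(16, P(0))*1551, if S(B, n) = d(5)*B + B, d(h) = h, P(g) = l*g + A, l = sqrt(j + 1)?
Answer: 148896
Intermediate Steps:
l = sqrt(2) (l = sqrt(1 + 1) = sqrt(2) ≈ 1.4142)
A = -4
P(g) = -4 + g*sqrt(2) (P(g) = sqrt(2)*g - 4 = g*sqrt(2) - 4 = -4 + g*sqrt(2))
S(B, n) = 6*B (S(B, n) = 5*B + B = 6*B)
S(16, P(0))*1551 = (6*16)*1551 = 96*1551 = 148896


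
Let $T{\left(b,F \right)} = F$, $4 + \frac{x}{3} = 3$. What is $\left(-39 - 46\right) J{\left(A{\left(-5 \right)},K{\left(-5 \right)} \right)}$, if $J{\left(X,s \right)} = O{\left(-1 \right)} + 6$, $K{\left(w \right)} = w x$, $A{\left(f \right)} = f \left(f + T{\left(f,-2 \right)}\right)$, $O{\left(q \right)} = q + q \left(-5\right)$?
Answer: $-850$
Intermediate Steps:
$x = -3$ ($x = -12 + 3 \cdot 3 = -12 + 9 = -3$)
$O{\left(q \right)} = - 4 q$ ($O{\left(q \right)} = q - 5 q = - 4 q$)
$A{\left(f \right)} = f \left(-2 + f\right)$ ($A{\left(f \right)} = f \left(f - 2\right) = f \left(-2 + f\right)$)
$K{\left(w \right)} = - 3 w$ ($K{\left(w \right)} = w \left(-3\right) = - 3 w$)
$J{\left(X,s \right)} = 10$ ($J{\left(X,s \right)} = \left(-4\right) \left(-1\right) + 6 = 4 + 6 = 10$)
$\left(-39 - 46\right) J{\left(A{\left(-5 \right)},K{\left(-5 \right)} \right)} = \left(-39 - 46\right) 10 = \left(-85\right) 10 = -850$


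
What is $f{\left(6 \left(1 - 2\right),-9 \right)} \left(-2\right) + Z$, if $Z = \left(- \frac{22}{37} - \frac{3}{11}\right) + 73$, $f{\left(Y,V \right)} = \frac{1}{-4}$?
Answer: $\frac{59123}{814} \approx 72.633$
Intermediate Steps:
$f{\left(Y,V \right)} = - \frac{1}{4}$
$Z = \frac{29358}{407}$ ($Z = \left(\left(-22\right) \frac{1}{37} - \frac{3}{11}\right) + 73 = \left(- \frac{22}{37} - \frac{3}{11}\right) + 73 = - \frac{353}{407} + 73 = \frac{29358}{407} \approx 72.133$)
$f{\left(6 \left(1 - 2\right),-9 \right)} \left(-2\right) + Z = \left(- \frac{1}{4}\right) \left(-2\right) + \frac{29358}{407} = \frac{1}{2} + \frac{29358}{407} = \frac{59123}{814}$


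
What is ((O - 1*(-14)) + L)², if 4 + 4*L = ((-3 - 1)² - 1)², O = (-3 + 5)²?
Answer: 85849/16 ≈ 5365.6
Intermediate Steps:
O = 4 (O = 2² = 4)
L = 221/4 (L = -1 + ((-3 - 1)² - 1)²/4 = -1 + ((-4)² - 1)²/4 = -1 + (16 - 1)²/4 = -1 + (¼)*15² = -1 + (¼)*225 = -1 + 225/4 = 221/4 ≈ 55.250)
((O - 1*(-14)) + L)² = ((4 - 1*(-14)) + 221/4)² = ((4 + 14) + 221/4)² = (18 + 221/4)² = (293/4)² = 85849/16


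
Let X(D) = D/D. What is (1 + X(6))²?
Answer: 4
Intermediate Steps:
X(D) = 1
(1 + X(6))² = (1 + 1)² = 2² = 4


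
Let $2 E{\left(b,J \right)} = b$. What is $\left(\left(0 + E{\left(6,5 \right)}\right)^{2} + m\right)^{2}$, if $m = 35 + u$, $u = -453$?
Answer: $167281$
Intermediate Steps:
$m = -418$ ($m = 35 - 453 = -418$)
$E{\left(b,J \right)} = \frac{b}{2}$
$\left(\left(0 + E{\left(6,5 \right)}\right)^{2} + m\right)^{2} = \left(\left(0 + \frac{1}{2} \cdot 6\right)^{2} - 418\right)^{2} = \left(\left(0 + 3\right)^{2} - 418\right)^{2} = \left(3^{2} - 418\right)^{2} = \left(9 - 418\right)^{2} = \left(-409\right)^{2} = 167281$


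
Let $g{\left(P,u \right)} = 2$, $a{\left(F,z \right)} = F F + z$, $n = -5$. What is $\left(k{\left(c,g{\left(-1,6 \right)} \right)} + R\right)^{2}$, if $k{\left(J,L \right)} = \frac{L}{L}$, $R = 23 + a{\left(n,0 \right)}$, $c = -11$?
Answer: $2401$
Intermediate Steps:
$a{\left(F,z \right)} = z + F^{2}$ ($a{\left(F,z \right)} = F^{2} + z = z + F^{2}$)
$R = 48$ ($R = 23 + \left(0 + \left(-5\right)^{2}\right) = 23 + \left(0 + 25\right) = 23 + 25 = 48$)
$k{\left(J,L \right)} = 1$
$\left(k{\left(c,g{\left(-1,6 \right)} \right)} + R\right)^{2} = \left(1 + 48\right)^{2} = 49^{2} = 2401$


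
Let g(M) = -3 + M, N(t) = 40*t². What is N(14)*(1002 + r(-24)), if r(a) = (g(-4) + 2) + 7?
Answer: 7871360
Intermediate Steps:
r(a) = 2 (r(a) = ((-3 - 4) + 2) + 7 = (-7 + 2) + 7 = -5 + 7 = 2)
N(14)*(1002 + r(-24)) = (40*14²)*(1002 + 2) = (40*196)*1004 = 7840*1004 = 7871360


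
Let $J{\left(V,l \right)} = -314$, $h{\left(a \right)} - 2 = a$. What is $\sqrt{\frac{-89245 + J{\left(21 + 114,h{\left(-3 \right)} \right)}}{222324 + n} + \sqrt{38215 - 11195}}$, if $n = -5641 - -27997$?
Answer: $\frac{\sqrt{-608702670 + 3326016800 \sqrt{6755}}}{40780} \approx 12.807$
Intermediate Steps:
$h{\left(a \right)} = 2 + a$
$n = 22356$ ($n = -5641 + 27997 = 22356$)
$\sqrt{\frac{-89245 + J{\left(21 + 114,h{\left(-3 \right)} \right)}}{222324 + n} + \sqrt{38215 - 11195}} = \sqrt{\frac{-89245 - 314}{222324 + 22356} + \sqrt{38215 - 11195}} = \sqrt{- \frac{89559}{244680} + \sqrt{27020}} = \sqrt{\left(-89559\right) \frac{1}{244680} + 2 \sqrt{6755}} = \sqrt{- \frac{29853}{81560} + 2 \sqrt{6755}}$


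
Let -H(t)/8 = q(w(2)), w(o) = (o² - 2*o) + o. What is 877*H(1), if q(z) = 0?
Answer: 0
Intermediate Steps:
w(o) = o² - o
H(t) = 0 (H(t) = -8*0 = 0)
877*H(1) = 877*0 = 0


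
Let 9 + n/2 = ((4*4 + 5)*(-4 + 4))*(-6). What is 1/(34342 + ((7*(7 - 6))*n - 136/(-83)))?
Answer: 83/2840064 ≈ 2.9225e-5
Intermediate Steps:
n = -18 (n = -18 + 2*(((4*4 + 5)*(-4 + 4))*(-6)) = -18 + 2*(((16 + 5)*0)*(-6)) = -18 + 2*((21*0)*(-6)) = -18 + 2*(0*(-6)) = -18 + 2*0 = -18 + 0 = -18)
1/(34342 + ((7*(7 - 6))*n - 136/(-83))) = 1/(34342 + ((7*(7 - 6))*(-18) - 136/(-83))) = 1/(34342 + ((7*1)*(-18) - 136*(-1/83))) = 1/(34342 + (7*(-18) + 136/83)) = 1/(34342 + (-126 + 136/83)) = 1/(34342 - 10322/83) = 1/(2840064/83) = 83/2840064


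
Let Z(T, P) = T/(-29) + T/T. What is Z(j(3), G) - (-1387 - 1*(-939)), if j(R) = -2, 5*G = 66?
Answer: 13023/29 ≈ 449.07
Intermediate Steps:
G = 66/5 (G = (⅕)*66 = 66/5 ≈ 13.200)
Z(T, P) = 1 - T/29 (Z(T, P) = T*(-1/29) + 1 = -T/29 + 1 = 1 - T/29)
Z(j(3), G) - (-1387 - 1*(-939)) = (1 - 1/29*(-2)) - (-1387 - 1*(-939)) = (1 + 2/29) - (-1387 + 939) = 31/29 - 1*(-448) = 31/29 + 448 = 13023/29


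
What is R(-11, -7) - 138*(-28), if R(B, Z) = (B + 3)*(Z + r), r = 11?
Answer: 3832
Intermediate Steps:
R(B, Z) = (3 + B)*(11 + Z) (R(B, Z) = (B + 3)*(Z + 11) = (3 + B)*(11 + Z))
R(-11, -7) - 138*(-28) = (33 + 3*(-7) + 11*(-11) - 11*(-7)) - 138*(-28) = (33 - 21 - 121 + 77) + 3864 = -32 + 3864 = 3832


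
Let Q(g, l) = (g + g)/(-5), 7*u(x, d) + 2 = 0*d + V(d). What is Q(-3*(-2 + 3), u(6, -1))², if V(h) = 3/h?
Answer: 36/25 ≈ 1.4400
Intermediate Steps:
u(x, d) = -2/7 + 3/(7*d) (u(x, d) = -2/7 + (0*d + 3/d)/7 = -2/7 + (0 + 3/d)/7 = -2/7 + (3/d)/7 = -2/7 + 3/(7*d))
Q(g, l) = -2*g/5 (Q(g, l) = (2*g)*(-⅕) = -2*g/5)
Q(-3*(-2 + 3), u(6, -1))² = (-(-6)*(-2 + 3)/5)² = (-(-6)/5)² = (-⅖*(-3))² = (6/5)² = 36/25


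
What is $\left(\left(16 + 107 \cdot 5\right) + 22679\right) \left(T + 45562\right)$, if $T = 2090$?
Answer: $1106955960$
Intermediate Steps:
$\left(\left(16 + 107 \cdot 5\right) + 22679\right) \left(T + 45562\right) = \left(\left(16 + 107 \cdot 5\right) + 22679\right) \left(2090 + 45562\right) = \left(\left(16 + 535\right) + 22679\right) 47652 = \left(551 + 22679\right) 47652 = 23230 \cdot 47652 = 1106955960$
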